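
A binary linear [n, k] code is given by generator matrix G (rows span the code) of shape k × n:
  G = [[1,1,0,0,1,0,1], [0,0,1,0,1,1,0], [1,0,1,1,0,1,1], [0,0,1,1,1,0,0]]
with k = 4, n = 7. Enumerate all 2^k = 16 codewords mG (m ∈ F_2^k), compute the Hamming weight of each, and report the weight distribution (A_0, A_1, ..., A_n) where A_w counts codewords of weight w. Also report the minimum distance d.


Weight distribution: A_0 = 1, A_2 = 3, A_3 = 4, A_4 = 3, A_5 = 4, A_6 = 1. Minimum distance d = 2.

Enumerate all 2^4 = 16 messages m ∈ F_2^4.
For each, compute codeword c = mG in F_2^7, then tally its weight.
  m = 0000 → c = 0000000, weight = 0.
  m = 1000 → c = 1100101, weight = 4.
  m = 0100 → c = 0010110, weight = 3.
  m = 1100 → c = 1110011, weight = 5.
  m = 0010 → c = 1011011, weight = 5.
  m = 1010 → c = 0111110, weight = 5.
  m = 0110 → c = 1001101, weight = 4.
  m = 1110 → c = 0101000, weight = 2.
  m = 0001 → c = 0011100, weight = 3.
  m = 1001 → c = 1111001, weight = 5.
  m = 0101 → c = 0001010, weight = 2.
  m = 1101 → c = 1101111, weight = 6.
  m = 0011 → c = 1000111, weight = 4.
  m = 1011 → c = 0100010, weight = 2.
  m = 0111 → c = 1010001, weight = 3.
  m = 1111 → c = 0110100, weight = 3.
Tally weights:
  weight 0: 1 codewords.
  weight 2: 3 codewords.
  weight 3: 4 codewords.
  weight 4: 3 codewords.
  weight 5: 4 codewords.
  weight 6: 1 codewords.
Minimum distance d = smallest w > 0 with A_w > 0 = 2.
Sanity: Σ A_w = 16 = 2^4 = 16 ✓.


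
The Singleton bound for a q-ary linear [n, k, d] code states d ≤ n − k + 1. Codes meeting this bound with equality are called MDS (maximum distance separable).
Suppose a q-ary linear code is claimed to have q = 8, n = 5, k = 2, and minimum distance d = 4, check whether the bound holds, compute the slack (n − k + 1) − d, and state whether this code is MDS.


Singleton RHS = n − k + 1 = 4, slack = 0, bound satisfied, MDS.

Singleton bound: d ≤ n − k + 1.
Here n = 5, k = 2, so n − k + 1 = 4.
Given d = 4, check d ≤ 4: YES.
Slack = (n − k + 1) − d = 0.
The code is MDS (slack = 0).
Description: the claimed parameters are [5, 2, 4]_8; such a code would be MDS (meets Singleton bound).


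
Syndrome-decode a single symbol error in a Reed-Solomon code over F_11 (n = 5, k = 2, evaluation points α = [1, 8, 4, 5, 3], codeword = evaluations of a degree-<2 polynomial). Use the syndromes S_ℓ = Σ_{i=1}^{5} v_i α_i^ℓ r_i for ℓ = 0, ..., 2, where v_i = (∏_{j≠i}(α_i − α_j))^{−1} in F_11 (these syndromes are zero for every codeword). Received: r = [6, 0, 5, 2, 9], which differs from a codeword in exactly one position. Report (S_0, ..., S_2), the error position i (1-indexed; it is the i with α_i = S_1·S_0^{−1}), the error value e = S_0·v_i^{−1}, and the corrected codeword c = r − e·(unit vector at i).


S = (5, 3, 4), error at position 4, error magnitude e = 1, c = [6, 0, 5, 1, 9].

Step 1: column multipliers v_i = (∏_{j≠i}(α_i − α_j))^{−1} mod 11.
  i = 1 (α = 1): (1−8)(1−4)(1−5)(1−3) = (−7)·(−3)·(−4)·(−2) = 168 ≡ 3, so v_1 = 3^{−1} = 4 (mod 11).
  i = 2 (α = 8): (8−1)(8−4)(8−5)(8−3) = 7·4·3·5 = 420 ≡ 2, so v_2 = 2^{−1} = 6 (mod 11).
  i = 3 (α = 4): (4−1)(4−8)(4−5)(4−3) = 3·(−4)·(−1)·1 = 12 ≡ 1, so v_3 = 1^{−1} = 1 (mod 11).
  i = 4 (α = 5): (5−1)(5−8)(5−4)(5−3) = 4·(−3)·1·2 = −24 ≡ 9, so v_4 = 9^{−1} = 5 (mod 11).
  i = 5 (α = 3): (3−1)(3−8)(3−4)(3−5) = 2·(−5)·(−1)·(−2) = −20 ≡ 2, so v_5 = 2^{−1} = 6 (mod 11).
  v = [4, 6, 1, 5, 6].
Step 2: syndromes of r = [6, 0, 5, 2, 9] (all sums mod 11).
  S_0 = Σ v_i r_i = 4·6 + 6·0 + 1·5 + 5·2 + 6·9 = 93 ≡ 5.
  S_1 = Σ v_i α_i r_i = 4·1·6 + 6·8·0 + 1·4·5 + 5·5·2 + 6·3·9 = 256 ≡ 3.
  α_i^2 mod 11 = [1, 9, 5, 3, 9].
  S_2 = Σ v_i α_i^2 r_i = 4·1·6 + 6·9·0 + 1·5·5 + 5·3·2 + 6·9·9 = 565 ≡ 4.
  S = (5, 3, 4) ≠ 0, so r is not a codeword (an error is present).
Step 3: locate the error. For a single error e at position i, S_ℓ = v_i·e·α_i^ℓ, so α_err = S_1/S_0.
  S_0^{−1} = 5^{−1} = 9 (mod 11), so α_err = 3·9 = 27 ≡ 5 = α_4. Error position i = 4.
  Consistency check: S_2/S_1 = 4·4 = 16 ≡ 5 = α_err ✓ (single-error assumption holds).
Step 4: error magnitude e = S_0/v_4 = S_0·∏_{j≠4}(α_4 − α_j) = 5·9 = 45 ≡ 1 (mod 11).
Step 5: correct position 4: c_4 = r_4 − e = 2 − 1 ≡ 1 (mod 11). Hence c = [6, 0, 5, 1, 9].
  Check: interpolating c through the α_i gives m(x) = 10 + 7·x (degree < 2) with m(α_i) = c_i for every i, so c is indeed a codeword.


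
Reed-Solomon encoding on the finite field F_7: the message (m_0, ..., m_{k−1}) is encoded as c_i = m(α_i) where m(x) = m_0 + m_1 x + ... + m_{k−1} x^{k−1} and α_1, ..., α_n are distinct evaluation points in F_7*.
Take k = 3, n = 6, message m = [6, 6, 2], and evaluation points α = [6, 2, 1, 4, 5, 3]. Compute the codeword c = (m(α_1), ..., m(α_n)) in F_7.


c = [2, 5, 0, 6, 2, 0]

Message polynomial: m(x) = 6 + 6·x + 2·x^2 (mod 7).
For each evaluation point α_i, compute m(α_i) mod 7:
  α_1 = 6: Horner steps 2 → 4 → 2, so m(6) = 2.
  α_2 = 2: Horner steps 2 → 3 → 5, so m(2) = 5.
  α_3 = 1: Horner steps 2 → 1 → 0, so m(1) = 0.
  α_4 = 4: Horner steps 2 → 0 → 6, so m(4) = 6.
  α_5 = 5: Horner steps 2 → 2 → 2, so m(5) = 2.
  α_6 = 3: Horner steps 2 → 5 → 0, so m(3) = 0.
Codeword c = [2, 5, 0, 6, 2, 0] ∈ F_7^6.


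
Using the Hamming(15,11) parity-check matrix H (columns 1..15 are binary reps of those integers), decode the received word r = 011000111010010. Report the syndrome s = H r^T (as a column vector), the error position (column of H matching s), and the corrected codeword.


s = (0, 0, 1, 0)^T, error position = 2, corrected codeword c = 001000111010010

Compute s = H r^T mod 2 one row at a time:
  s_1 = 1 + 1 + 0 + 1 + 0 + 0 + 1 + 0 = 4 ≡ 0 (mod 2).
  s_2 = 0 + 0 + 0 + 1 + 0 + 0 + 1 + 0 = 2 ≡ 0 (mod 2).
  s_3 = 1 + 1 + 0 + 1 + 0 + 1 + 1 + 0 = 5 ≡ 1 (mod 2).
  s_4 = 0 + 1 + 0 + 1 + 1 + 1 + 0 + 0 = 4 ≡ 0 (mod 2).
s = (0, 0, 1, 0)^T — this equals column 2 of H (binary 0010), so error is at position 2.
Correct: flip bit 2 of r = 011000111010010 to get c = 001000111010010.


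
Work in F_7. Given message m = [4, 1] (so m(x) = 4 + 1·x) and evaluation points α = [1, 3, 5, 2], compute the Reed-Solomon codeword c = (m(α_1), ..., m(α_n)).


c = [5, 0, 2, 6]

Message polynomial: m(x) = 4 + 1·x (mod 7).
For each evaluation point α_i, compute m(α_i) mod 7:
  α_1 = 1: Horner steps 1 → 5, so m(1) = 5.
  α_2 = 3: Horner steps 1 → 0, so m(3) = 0.
  α_3 = 5: Horner steps 1 → 2, so m(5) = 2.
  α_4 = 2: Horner steps 1 → 6, so m(2) = 6.
Codeword c = [5, 0, 2, 6] ∈ F_7^4.


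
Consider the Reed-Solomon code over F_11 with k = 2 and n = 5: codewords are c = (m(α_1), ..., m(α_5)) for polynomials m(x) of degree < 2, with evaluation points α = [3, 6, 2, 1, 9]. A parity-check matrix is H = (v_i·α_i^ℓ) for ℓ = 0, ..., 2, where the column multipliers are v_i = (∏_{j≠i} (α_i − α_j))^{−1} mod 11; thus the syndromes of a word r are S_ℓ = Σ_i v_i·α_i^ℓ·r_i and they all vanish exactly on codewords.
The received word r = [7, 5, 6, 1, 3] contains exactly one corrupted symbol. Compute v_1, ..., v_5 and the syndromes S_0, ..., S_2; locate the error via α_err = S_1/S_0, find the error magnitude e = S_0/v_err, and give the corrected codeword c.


S = (7, 3, 6), error at position 3, error magnitude e = 2, c = [7, 5, 4, 1, 3].

Step 1: column multipliers v_i = (∏_{j≠i}(α_i − α_j))^{−1} mod 11.
  i = 1 (α = 3): (3−6)(3−2)(3−1)(3−9) = (−3)·1·2·(−6) = 36 ≡ 3, so v_1 = 3^{−1} = 4 (mod 11).
  i = 2 (α = 6): (6−3)(6−2)(6−1)(6−9) = 3·4·5·(−3) = −180 ≡ 7, so v_2 = 7^{−1} = 8 (mod 11).
  i = 3 (α = 2): (2−3)(2−6)(2−1)(2−9) = (−1)·(−4)·1·(−7) = −28 ≡ 5, so v_3 = 5^{−1} = 9 (mod 11).
  i = 4 (α = 1): (1−3)(1−6)(1−2)(1−9) = (−2)·(−5)·(−1)·(−8) = 80 ≡ 3, so v_4 = 3^{−1} = 4 (mod 11).
  i = 5 (α = 9): (9−3)(9−6)(9−2)(9−1) = 6·3·7·8 = 1008 ≡ 7, so v_5 = 7^{−1} = 8 (mod 11).
  v = [4, 8, 9, 4, 8].
Step 2: syndromes of r = [7, 5, 6, 1, 3] (all sums mod 11).
  S_0 = Σ v_i r_i = 4·7 + 8·5 + 9·6 + 4·1 + 8·3 = 150 ≡ 7.
  S_1 = Σ v_i α_i r_i = 4·3·7 + 8·6·5 + 9·2·6 + 4·1·1 + 8·9·3 = 652 ≡ 3.
  α_i^2 mod 11 = [9, 3, 4, 1, 4].
  S_2 = Σ v_i α_i^2 r_i = 4·9·7 + 8·3·5 + 9·4·6 + 4·1·1 + 8·4·3 = 688 ≡ 6.
  S = (7, 3, 6) ≠ 0, so r is not a codeword (an error is present).
Step 3: locate the error. For a single error e at position i, S_ℓ = v_i·e·α_i^ℓ, so α_err = S_1/S_0.
  S_0^{−1} = 7^{−1} = 8 (mod 11), so α_err = 3·8 = 24 ≡ 2 = α_3. Error position i = 3.
  Consistency check: S_2/S_1 = 6·4 = 24 ≡ 2 = α_err ✓ (single-error assumption holds).
Step 4: error magnitude e = S_0/v_3 = S_0·∏_{j≠3}(α_3 − α_j) = 7·5 = 35 ≡ 2 (mod 11).
Step 5: correct position 3: c_3 = r_3 − e = 6 − 2 ≡ 4 (mod 11). Hence c = [7, 5, 4, 1, 3].
  Check: interpolating c through the α_i gives m(x) = 9 + 3·x (degree < 2) with m(α_i) = c_i for every i, so c is indeed a codeword.


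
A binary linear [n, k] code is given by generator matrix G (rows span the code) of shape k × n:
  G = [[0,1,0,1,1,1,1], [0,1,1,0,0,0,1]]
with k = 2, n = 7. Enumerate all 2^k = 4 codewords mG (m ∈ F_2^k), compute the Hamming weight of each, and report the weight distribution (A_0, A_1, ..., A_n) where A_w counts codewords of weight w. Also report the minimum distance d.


Weight distribution: A_0 = 1, A_3 = 1, A_4 = 1, A_5 = 1. Minimum distance d = 3.

Enumerate all 2^2 = 4 messages m ∈ F_2^2.
For each, compute codeword c = mG in F_2^7, then tally its weight.
  m = 00 → c = 0000000, weight = 0.
  m = 10 → c = 0101111, weight = 5.
  m = 01 → c = 0110001, weight = 3.
  m = 11 → c = 0011110, weight = 4.
Tally weights:
  weight 0: 1 codewords.
  weight 3: 1 codewords.
  weight 4: 1 codewords.
  weight 5: 1 codewords.
Minimum distance d = smallest w > 0 with A_w > 0 = 3.
Sanity: Σ A_w = 4 = 2^2 = 4 ✓.


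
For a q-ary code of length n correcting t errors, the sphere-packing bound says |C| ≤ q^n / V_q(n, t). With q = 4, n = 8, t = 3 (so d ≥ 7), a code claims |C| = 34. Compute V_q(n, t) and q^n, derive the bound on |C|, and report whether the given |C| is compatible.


V_q(n, t) = 1789, q^n = 65536, Hamming bound = 36, |C| = 34 ≤ bound (satisfied).

Step 1: Compute V_q(n, t) = Σ_{j=0}^3 C(n, j) (q−1)^j.
  j = 0: C(8,0)·(3)^0 = 1·1 = 1.
  j = 1: C(8,1)·(3)^1 = 8·3 = 24.
  j = 2: C(8,2)·(3)^2 = 28·9 = 252.
  j = 3: C(8,3)·(3)^3 = 56·27 = 1512.
  V_q(n, t) = 1 + 24 + 252 + 1512 = 1789.
Step 2: q^n = 4^8 = 65536.
Step 3: Hamming bound ⌊q^n / V_q(n,t)⌋ = ⌊65536/1789⌋ = 36.
Step 4: Compare |C| = 34 to 36: satisfied.
The claimed |C| lies below the Hamming bound.


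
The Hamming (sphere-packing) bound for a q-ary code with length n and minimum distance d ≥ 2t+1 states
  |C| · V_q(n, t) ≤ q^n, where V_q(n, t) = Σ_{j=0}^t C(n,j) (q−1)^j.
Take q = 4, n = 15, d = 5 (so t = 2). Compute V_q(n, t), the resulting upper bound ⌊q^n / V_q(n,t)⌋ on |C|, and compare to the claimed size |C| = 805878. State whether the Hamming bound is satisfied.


V_q(n, t) = 991, q^n = 1073741824, Hamming bound = 1083493, |C| = 805878 ≤ bound (satisfied).

Step 1: Compute V_q(n, t) = Σ_{j=0}^2 C(n, j) (q−1)^j.
  j = 0: C(15,0)·(3)^0 = 1·1 = 1.
  j = 1: C(15,1)·(3)^1 = 15·3 = 45.
  j = 2: C(15,2)·(3)^2 = 105·9 = 945.
  V_q(n, t) = 1 + 45 + 945 = 991.
Step 2: q^n = 4^15 = 1073741824.
Step 3: Hamming bound ⌊q^n / V_q(n,t)⌋ = ⌊1073741824/991⌋ = 1083493.
Step 4: Compare |C| = 805878 to 1083493: satisfied.
The claimed |C| lies below the Hamming bound.


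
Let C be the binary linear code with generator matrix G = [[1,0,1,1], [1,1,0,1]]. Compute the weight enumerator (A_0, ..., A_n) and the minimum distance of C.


Weight distribution: A_0 = 1, A_2 = 1, A_3 = 2. Minimum distance d = 2.

Enumerate all 2^2 = 4 messages m ∈ F_2^2.
For each, compute codeword c = mG in F_2^4, then tally its weight.
  m = 00 → c = 0000, weight = 0.
  m = 10 → c = 1011, weight = 3.
  m = 01 → c = 1101, weight = 3.
  m = 11 → c = 0110, weight = 2.
Tally weights:
  weight 0: 1 codewords.
  weight 2: 1 codewords.
  weight 3: 2 codewords.
Minimum distance d = smallest w > 0 with A_w > 0 = 2.
Sanity: Σ A_w = 4 = 2^2 = 4 ✓.


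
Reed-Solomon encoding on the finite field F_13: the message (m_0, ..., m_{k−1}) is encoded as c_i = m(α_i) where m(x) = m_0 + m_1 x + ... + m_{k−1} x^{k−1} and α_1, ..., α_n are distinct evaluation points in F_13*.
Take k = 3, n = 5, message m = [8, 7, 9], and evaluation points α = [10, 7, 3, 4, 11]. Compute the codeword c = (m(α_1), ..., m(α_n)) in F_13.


c = [3, 4, 6, 11, 4]

Message polynomial: m(x) = 8 + 7·x + 9·x^2 (mod 13).
For each evaluation point α_i, compute m(α_i) mod 13:
  α_1 = 10: Horner steps 9 → 6 → 3, so m(10) = 3.
  α_2 = 7: Horner steps 9 → 5 → 4, so m(7) = 4.
  α_3 = 3: Horner steps 9 → 8 → 6, so m(3) = 6.
  α_4 = 4: Horner steps 9 → 4 → 11, so m(4) = 11.
  α_5 = 11: Horner steps 9 → 2 → 4, so m(11) = 4.
Codeword c = [3, 4, 6, 11, 4] ∈ F_13^5.


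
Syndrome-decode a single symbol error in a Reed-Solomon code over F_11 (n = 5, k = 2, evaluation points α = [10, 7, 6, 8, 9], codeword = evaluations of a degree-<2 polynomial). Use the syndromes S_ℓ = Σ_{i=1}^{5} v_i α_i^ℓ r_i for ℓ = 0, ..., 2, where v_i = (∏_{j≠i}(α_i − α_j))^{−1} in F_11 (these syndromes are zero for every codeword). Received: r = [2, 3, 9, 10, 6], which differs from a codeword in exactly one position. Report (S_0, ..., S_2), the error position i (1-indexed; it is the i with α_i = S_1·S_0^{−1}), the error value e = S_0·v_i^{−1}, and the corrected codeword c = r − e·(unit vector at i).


S = (1, 6, 3), error at position 3, error magnitude e = 2, c = [2, 3, 7, 10, 6].

Step 1: column multipliers v_i = (∏_{j≠i}(α_i − α_j))^{−1} mod 11.
  i = 1 (α = 10): (10−7)(10−6)(10−8)(10−9) = 3·4·2·1 = 24 ≡ 2, so v_1 = 2^{−1} = 6 (mod 11).
  i = 2 (α = 7): (7−10)(7−6)(7−8)(7−9) = (−3)·1·(−1)·(−2) = −6 ≡ 5, so v_2 = 5^{−1} = 9 (mod 11).
  i = 3 (α = 6): (6−10)(6−7)(6−8)(6−9) = (−4)·(−1)·(−2)·(−3) = 24 ≡ 2, so v_3 = 2^{−1} = 6 (mod 11).
  i = 4 (α = 8): (8−10)(8−7)(8−6)(8−9) = (−2)·1·2·(−1) = 4 ≡ 4, so v_4 = 4^{−1} = 3 (mod 11).
  i = 5 (α = 9): (9−10)(9−7)(9−6)(9−8) = (−1)·2·3·1 = −6 ≡ 5, so v_5 = 5^{−1} = 9 (mod 11).
  v = [6, 9, 6, 3, 9].
Step 2: syndromes of r = [2, 3, 9, 10, 6] (all sums mod 11).
  S_0 = Σ v_i r_i = 6·2 + 9·3 + 6·9 + 3·10 + 9·6 = 177 ≡ 1.
  S_1 = Σ v_i α_i r_i = 6·10·2 + 9·7·3 + 6·6·9 + 3·8·10 + 9·9·6 = 1359 ≡ 6.
  α_i^2 mod 11 = [1, 5, 3, 9, 4].
  S_2 = Σ v_i α_i^2 r_i = 6·1·2 + 9·5·3 + 6·3·9 + 3·9·10 + 9·4·6 = 795 ≡ 3.
  S = (1, 6, 3) ≠ 0, so r is not a codeword (an error is present).
Step 3: locate the error. For a single error e at position i, S_ℓ = v_i·e·α_i^ℓ, so α_err = S_1/S_0.
  S_0^{−1} = 1^{−1} = 1 (mod 11), so α_err = 6·1 = 6 ≡ 6 = α_3. Error position i = 3.
  Consistency check: S_2/S_1 = 3·2 = 6 ≡ 6 = α_err ✓ (single-error assumption holds).
Step 4: error magnitude e = S_0/v_3 = S_0·∏_{j≠3}(α_3 − α_j) = 1·2 = 2 ≡ 2 (mod 11).
Step 5: correct position 3: c_3 = r_3 − e = 9 − 2 ≡ 7 (mod 11). Hence c = [2, 3, 7, 10, 6].
  Check: interpolating c through the α_i gives m(x) = 9 + 7·x (degree < 2) with m(α_i) = c_i for every i, so c is indeed a codeword.


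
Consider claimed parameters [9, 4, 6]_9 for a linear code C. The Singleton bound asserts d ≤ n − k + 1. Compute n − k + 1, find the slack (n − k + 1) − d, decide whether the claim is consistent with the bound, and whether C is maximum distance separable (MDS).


Singleton RHS = n − k + 1 = 6, slack = 0, bound satisfied, MDS.

Singleton bound: d ≤ n − k + 1.
Here n = 9, k = 4, so n − k + 1 = 6.
Given d = 6, check d ≤ 6: YES.
Slack = (n − k + 1) − d = 0.
The code is MDS (slack = 0).
Description: the claimed parameters are [9, 4, 6]_9; such a code would be MDS (meets Singleton bound).


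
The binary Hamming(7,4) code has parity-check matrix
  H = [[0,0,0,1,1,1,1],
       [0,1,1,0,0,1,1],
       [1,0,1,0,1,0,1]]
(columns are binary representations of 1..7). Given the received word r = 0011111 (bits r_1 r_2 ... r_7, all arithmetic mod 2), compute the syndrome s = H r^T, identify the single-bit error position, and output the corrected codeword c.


s = (0, 1, 1)^T, error position = 3, corrected codeword c = 0001111

Compute s = H r^T mod 2 one row at a time:
  s_1 = 1 + 1 + 1 + 1 = 4 ≡ 0 (mod 2).
  s_2 = 0 + 1 + 1 + 1 = 3 ≡ 1 (mod 2).
  s_3 = 0 + 1 + 1 + 1 = 3 ≡ 1 (mod 2).
s = (0, 1, 1)^T — this equals column 3 of H (binary 011), so error is at position 3.
Correct: flip bit 3 of r = 0011111 to get c = 0001111.


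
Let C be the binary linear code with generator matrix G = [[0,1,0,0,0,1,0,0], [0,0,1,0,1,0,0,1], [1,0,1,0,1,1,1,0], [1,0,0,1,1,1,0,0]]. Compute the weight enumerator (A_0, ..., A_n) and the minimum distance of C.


Weight distribution: A_0 = 1, A_2 = 1, A_3 = 2, A_4 = 5, A_5 = 6, A_6 = 1. Minimum distance d = 2.

Enumerate all 2^4 = 16 messages m ∈ F_2^4.
For each, compute codeword c = mG in F_2^8, then tally its weight.
  m = 0000 → c = 00000000, weight = 0.
  m = 1000 → c = 01000100, weight = 2.
  m = 0100 → c = 00101001, weight = 3.
  m = 1100 → c = 01101101, weight = 5.
  m = 0010 → c = 10101110, weight = 5.
  m = 1010 → c = 11101010, weight = 5.
  m = 0110 → c = 10000111, weight = 4.
  m = 1110 → c = 11000011, weight = 4.
  m = 0001 → c = 10011100, weight = 4.
  m = 1001 → c = 11011000, weight = 4.
  m = 0101 → c = 10110101, weight = 5.
  m = 1101 → c = 11110001, weight = 5.
  m = 0011 → c = 00110010, weight = 3.
  m = 1011 → c = 01110110, weight = 5.
  m = 0111 → c = 00011011, weight = 4.
  m = 1111 → c = 01011111, weight = 6.
Tally weights:
  weight 0: 1 codewords.
  weight 2: 1 codewords.
  weight 3: 2 codewords.
  weight 4: 5 codewords.
  weight 5: 6 codewords.
  weight 6: 1 codewords.
Minimum distance d = smallest w > 0 with A_w > 0 = 2.
Sanity: Σ A_w = 16 = 2^4 = 16 ✓.


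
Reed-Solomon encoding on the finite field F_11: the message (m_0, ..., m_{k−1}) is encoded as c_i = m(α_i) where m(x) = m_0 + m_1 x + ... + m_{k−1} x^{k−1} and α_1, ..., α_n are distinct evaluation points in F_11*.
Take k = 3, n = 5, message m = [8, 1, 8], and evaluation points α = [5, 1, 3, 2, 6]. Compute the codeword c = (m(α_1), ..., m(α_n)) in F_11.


c = [4, 6, 6, 9, 5]

Message polynomial: m(x) = 8 + 1·x + 8·x^2 (mod 11).
For each evaluation point α_i, compute m(α_i) mod 11:
  α_1 = 5: Horner steps 8 → 8 → 4, so m(5) = 4.
  α_2 = 1: Horner steps 8 → 9 → 6, so m(1) = 6.
  α_3 = 3: Horner steps 8 → 3 → 6, so m(3) = 6.
  α_4 = 2: Horner steps 8 → 6 → 9, so m(2) = 9.
  α_5 = 6: Horner steps 8 → 5 → 5, so m(6) = 5.
Codeword c = [4, 6, 6, 9, 5] ∈ F_11^5.


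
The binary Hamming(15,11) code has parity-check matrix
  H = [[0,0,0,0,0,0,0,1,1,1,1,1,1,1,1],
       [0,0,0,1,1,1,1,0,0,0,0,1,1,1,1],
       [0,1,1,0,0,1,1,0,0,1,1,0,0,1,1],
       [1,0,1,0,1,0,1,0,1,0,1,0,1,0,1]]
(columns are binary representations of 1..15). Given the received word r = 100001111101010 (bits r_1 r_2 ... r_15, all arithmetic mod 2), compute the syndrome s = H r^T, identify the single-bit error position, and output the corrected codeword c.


s = (1, 0, 0, 1)^T, error position = 9, corrected codeword c = 100001110101010

Compute s = H r^T mod 2 one row at a time:
  s_1 = 1 + 1 + 1 + 0 + 1 + 0 + 1 + 0 = 5 ≡ 1 (mod 2).
  s_2 = 0 + 0 + 1 + 1 + 1 + 0 + 1 + 0 = 4 ≡ 0 (mod 2).
  s_3 = 0 + 0 + 1 + 1 + 1 + 0 + 1 + 0 = 4 ≡ 0 (mod 2).
  s_4 = 1 + 0 + 0 + 1 + 1 + 0 + 0 + 0 = 3 ≡ 1 (mod 2).
s = (1, 0, 0, 1)^T — this equals column 9 of H (binary 1001), so error is at position 9.
Correct: flip bit 9 of r = 100001111101010 to get c = 100001110101010.


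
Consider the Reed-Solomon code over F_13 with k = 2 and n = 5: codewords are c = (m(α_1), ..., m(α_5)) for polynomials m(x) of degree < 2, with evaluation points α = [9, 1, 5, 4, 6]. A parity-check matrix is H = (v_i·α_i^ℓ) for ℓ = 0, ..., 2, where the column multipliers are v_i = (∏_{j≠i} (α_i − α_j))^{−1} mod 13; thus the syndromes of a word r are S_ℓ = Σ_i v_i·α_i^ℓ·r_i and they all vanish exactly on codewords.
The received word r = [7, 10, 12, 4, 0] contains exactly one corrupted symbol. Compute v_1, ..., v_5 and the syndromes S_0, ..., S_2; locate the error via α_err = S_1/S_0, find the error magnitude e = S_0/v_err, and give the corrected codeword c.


S = (12, 8, 1), error at position 3, error magnitude e = 10, c = [7, 10, 2, 4, 0].

Step 1: column multipliers v_i = (∏_{j≠i}(α_i − α_j))^{−1} mod 13.
  i = 1 (α = 9): (9−1)(9−5)(9−4)(9−6) = 8·4·5·3 = 480 ≡ 12, so v_1 = 12^{−1} = 12 (mod 13).
  i = 2 (α = 1): (1−9)(1−5)(1−4)(1−6) = (−8)·(−4)·(−3)·(−5) = 480 ≡ 12, so v_2 = 12^{−1} = 12 (mod 13).
  i = 3 (α = 5): (5−9)(5−1)(5−4)(5−6) = (−4)·4·1·(−1) = 16 ≡ 3, so v_3 = 3^{−1} = 9 (mod 13).
  i = 4 (α = 4): (4−9)(4−1)(4−5)(4−6) = (−5)·3·(−1)·(−2) = −30 ≡ 9, so v_4 = 9^{−1} = 3 (mod 13).
  i = 5 (α = 6): (6−9)(6−1)(6−5)(6−4) = (−3)·5·1·2 = −30 ≡ 9, so v_5 = 9^{−1} = 3 (mod 13).
  v = [12, 12, 9, 3, 3].
Step 2: syndromes of r = [7, 10, 12, 4, 0] (all sums mod 13).
  S_0 = Σ v_i r_i = 12·7 + 12·10 + 9·12 + 3·4 + 3·0 = 324 ≡ 12.
  S_1 = Σ v_i α_i r_i = 12·9·7 + 12·1·10 + 9·5·12 + 3·4·4 + 3·6·0 = 1464 ≡ 8.
  α_i^2 mod 13 = [3, 1, 12, 3, 10].
  S_2 = Σ v_i α_i^2 r_i = 12·3·7 + 12·1·10 + 9·12·12 + 3·3·4 + 3·10·0 = 1704 ≡ 1.
  S = (12, 8, 1) ≠ 0, so r is not a codeword (an error is present).
Step 3: locate the error. For a single error e at position i, S_ℓ = v_i·e·α_i^ℓ, so α_err = S_1/S_0.
  S_0^{−1} = 12^{−1} = 12 (mod 13), so α_err = 8·12 = 96 ≡ 5 = α_3. Error position i = 3.
  Consistency check: S_2/S_1 = 1·5 = 5 ≡ 5 = α_err ✓ (single-error assumption holds).
Step 4: error magnitude e = S_0/v_3 = S_0·∏_{j≠3}(α_3 − α_j) = 12·3 = 36 ≡ 10 (mod 13).
Step 5: correct position 3: c_3 = r_3 − e = 12 − 10 ≡ 2 (mod 13). Hence c = [7, 10, 2, 4, 0].
  Check: interpolating c through the α_i gives m(x) = 12 + 11·x (degree < 2) with m(α_i) = c_i for every i, so c is indeed a codeword.


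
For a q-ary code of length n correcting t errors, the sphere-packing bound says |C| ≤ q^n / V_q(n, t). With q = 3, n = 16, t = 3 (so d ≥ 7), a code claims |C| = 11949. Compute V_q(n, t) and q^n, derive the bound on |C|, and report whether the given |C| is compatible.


V_q(n, t) = 4993, q^n = 43046721, Hamming bound = 8621, |C| = 11949 > bound (violated).

Step 1: Compute V_q(n, t) = Σ_{j=0}^3 C(n, j) (q−1)^j.
  j = 0: C(16,0)·(2)^0 = 1·1 = 1.
  j = 1: C(16,1)·(2)^1 = 16·2 = 32.
  j = 2: C(16,2)·(2)^2 = 120·4 = 480.
  j = 3: C(16,3)·(2)^3 = 560·8 = 4480.
  V_q(n, t) = 1 + 32 + 480 + 4480 = 4993.
Step 2: q^n = 3^16 = 43046721.
Step 3: Hamming bound ⌊q^n / V_q(n,t)⌋ = ⌊43046721/4993⌋ = 8621.
Step 4: Compare |C| = 11949 to 8621: violated.
The claimed |C| lies above the Hamming bound, so no 3-ary code of length 16 with d ≥ 7 can have 11949 codewords.


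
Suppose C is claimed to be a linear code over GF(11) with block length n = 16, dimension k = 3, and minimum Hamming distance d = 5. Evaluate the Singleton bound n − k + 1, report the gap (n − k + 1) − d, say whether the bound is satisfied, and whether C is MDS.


Singleton RHS = n − k + 1 = 14, slack = 9, bound satisfied, not MDS.

Singleton bound: d ≤ n − k + 1.
Here n = 16, k = 3, so n − k + 1 = 14.
Given d = 5, check d ≤ 14: YES.
Slack = (n − k + 1) − d = 9.
The code is NOT MDS (slack = 9 > 0).
Description: the claimed parameters are [16, 3, 5]_11; such a code would be non-MDS.


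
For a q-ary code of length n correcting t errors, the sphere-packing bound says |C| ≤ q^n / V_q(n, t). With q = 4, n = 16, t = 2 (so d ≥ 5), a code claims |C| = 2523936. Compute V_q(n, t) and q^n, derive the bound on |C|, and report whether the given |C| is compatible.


V_q(n, t) = 1129, q^n = 4294967296, Hamming bound = 3804222, |C| = 2523936 ≤ bound (satisfied).

Step 1: Compute V_q(n, t) = Σ_{j=0}^2 C(n, j) (q−1)^j.
  j = 0: C(16,0)·(3)^0 = 1·1 = 1.
  j = 1: C(16,1)·(3)^1 = 16·3 = 48.
  j = 2: C(16,2)·(3)^2 = 120·9 = 1080.
  V_q(n, t) = 1 + 48 + 1080 = 1129.
Step 2: q^n = 4^16 = 4294967296.
Step 3: Hamming bound ⌊q^n / V_q(n,t)⌋ = ⌊4294967296/1129⌋ = 3804222.
Step 4: Compare |C| = 2523936 to 3804222: satisfied.
The claimed |C| lies below the Hamming bound.


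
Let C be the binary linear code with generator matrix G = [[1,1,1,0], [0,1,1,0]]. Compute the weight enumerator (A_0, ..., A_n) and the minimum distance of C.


Weight distribution: A_0 = 1, A_1 = 1, A_2 = 1, A_3 = 1. Minimum distance d = 1.

Enumerate all 2^2 = 4 messages m ∈ F_2^2.
For each, compute codeword c = mG in F_2^4, then tally its weight.
  m = 00 → c = 0000, weight = 0.
  m = 10 → c = 1110, weight = 3.
  m = 01 → c = 0110, weight = 2.
  m = 11 → c = 1000, weight = 1.
Tally weights:
  weight 0: 1 codewords.
  weight 1: 1 codewords.
  weight 2: 1 codewords.
  weight 3: 1 codewords.
Minimum distance d = smallest w > 0 with A_w > 0 = 1.
Sanity: Σ A_w = 4 = 2^2 = 4 ✓.


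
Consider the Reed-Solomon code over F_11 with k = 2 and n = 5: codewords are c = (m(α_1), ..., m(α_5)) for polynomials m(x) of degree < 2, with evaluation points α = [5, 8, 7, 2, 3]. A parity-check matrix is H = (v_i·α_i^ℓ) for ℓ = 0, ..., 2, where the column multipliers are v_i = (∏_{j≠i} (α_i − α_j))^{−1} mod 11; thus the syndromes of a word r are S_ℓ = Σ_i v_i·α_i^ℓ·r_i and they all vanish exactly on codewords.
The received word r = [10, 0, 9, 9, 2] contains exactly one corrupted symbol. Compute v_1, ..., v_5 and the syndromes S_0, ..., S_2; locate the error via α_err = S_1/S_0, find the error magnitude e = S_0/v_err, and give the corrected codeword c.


S = (6, 9, 8), error at position 3, error magnitude e = 2, c = [10, 0, 7, 9, 2].

Step 1: column multipliers v_i = (∏_{j≠i}(α_i − α_j))^{−1} mod 11.
  i = 1 (α = 5): (5−8)(5−7)(5−2)(5−3) = (−3)·(−2)·3·2 = 36 ≡ 3, so v_1 = 3^{−1} = 4 (mod 11).
  i = 2 (α = 8): (8−5)(8−7)(8−2)(8−3) = 3·1·6·5 = 90 ≡ 2, so v_2 = 2^{−1} = 6 (mod 11).
  i = 3 (α = 7): (7−5)(7−8)(7−2)(7−3) = 2·(−1)·5·4 = −40 ≡ 4, so v_3 = 4^{−1} = 3 (mod 11).
  i = 4 (α = 2): (2−5)(2−8)(2−7)(2−3) = (−3)·(−6)·(−5)·(−1) = 90 ≡ 2, so v_4 = 2^{−1} = 6 (mod 11).
  i = 5 (α = 3): (3−5)(3−8)(3−7)(3−2) = (−2)·(−5)·(−4)·1 = −40 ≡ 4, so v_5 = 4^{−1} = 3 (mod 11).
  v = [4, 6, 3, 6, 3].
Step 2: syndromes of r = [10, 0, 9, 9, 2] (all sums mod 11).
  S_0 = Σ v_i r_i = 4·10 + 6·0 + 3·9 + 6·9 + 3·2 = 127 ≡ 6.
  S_1 = Σ v_i α_i r_i = 4·5·10 + 6·8·0 + 3·7·9 + 6·2·9 + 3·3·2 = 515 ≡ 9.
  α_i^2 mod 11 = [3, 9, 5, 4, 9].
  S_2 = Σ v_i α_i^2 r_i = 4·3·10 + 6·9·0 + 3·5·9 + 6·4·9 + 3·9·2 = 525 ≡ 8.
  S = (6, 9, 8) ≠ 0, so r is not a codeword (an error is present).
Step 3: locate the error. For a single error e at position i, S_ℓ = v_i·e·α_i^ℓ, so α_err = S_1/S_0.
  S_0^{−1} = 6^{−1} = 2 (mod 11), so α_err = 9·2 = 18 ≡ 7 = α_3. Error position i = 3.
  Consistency check: S_2/S_1 = 8·5 = 40 ≡ 7 = α_err ✓ (single-error assumption holds).
Step 4: error magnitude e = S_0/v_3 = S_0·∏_{j≠3}(α_3 − α_j) = 6·4 = 24 ≡ 2 (mod 11).
Step 5: correct position 3: c_3 = r_3 − e = 9 − 2 ≡ 7 (mod 11). Hence c = [10, 0, 7, 9, 2].
  Check: interpolating c through the α_i gives m(x) = 1 + 4·x (degree < 2) with m(α_i) = c_i for every i, so c is indeed a codeword.


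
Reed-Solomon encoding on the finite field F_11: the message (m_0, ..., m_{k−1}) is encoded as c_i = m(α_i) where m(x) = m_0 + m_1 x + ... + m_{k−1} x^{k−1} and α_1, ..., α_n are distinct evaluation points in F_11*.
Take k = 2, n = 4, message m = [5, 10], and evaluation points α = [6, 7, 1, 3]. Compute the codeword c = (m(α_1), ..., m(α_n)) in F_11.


c = [10, 9, 4, 2]

Message polynomial: m(x) = 5 + 10·x (mod 11).
For each evaluation point α_i, compute m(α_i) mod 11:
  α_1 = 6: Horner steps 10 → 10, so m(6) = 10.
  α_2 = 7: Horner steps 10 → 9, so m(7) = 9.
  α_3 = 1: Horner steps 10 → 4, so m(1) = 4.
  α_4 = 3: Horner steps 10 → 2, so m(3) = 2.
Codeword c = [10, 9, 4, 2] ∈ F_11^4.


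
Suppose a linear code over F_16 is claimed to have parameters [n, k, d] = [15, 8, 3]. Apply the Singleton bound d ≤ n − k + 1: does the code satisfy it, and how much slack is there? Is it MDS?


Singleton RHS = n − k + 1 = 8, slack = 5, bound satisfied, not MDS.

Singleton bound: d ≤ n − k + 1.
Here n = 15, k = 8, so n − k + 1 = 8.
Given d = 3, check d ≤ 8: YES.
Slack = (n − k + 1) − d = 5.
The code is NOT MDS (slack = 5 > 0).
Description: the claimed parameters are [15, 8, 3]_16; such a code would be non-MDS.


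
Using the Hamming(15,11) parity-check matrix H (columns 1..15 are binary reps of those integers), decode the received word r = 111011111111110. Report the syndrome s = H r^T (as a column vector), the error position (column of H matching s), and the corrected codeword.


s = (1, 0, 1, 1)^T, error position = 11, corrected codeword c = 111011111101110

Compute s = H r^T mod 2 one row at a time:
  s_1 = 1 + 1 + 1 + 1 + 1 + 1 + 1 + 0 = 7 ≡ 1 (mod 2).
  s_2 = 0 + 1 + 1 + 1 + 1 + 1 + 1 + 0 = 6 ≡ 0 (mod 2).
  s_3 = 1 + 1 + 1 + 1 + 1 + 1 + 1 + 0 = 7 ≡ 1 (mod 2).
  s_4 = 1 + 1 + 1 + 1 + 1 + 1 + 1 + 0 = 7 ≡ 1 (mod 2).
s = (1, 0, 1, 1)^T — this equals column 11 of H (binary 1011), so error is at position 11.
Correct: flip bit 11 of r = 111011111111110 to get c = 111011111101110.


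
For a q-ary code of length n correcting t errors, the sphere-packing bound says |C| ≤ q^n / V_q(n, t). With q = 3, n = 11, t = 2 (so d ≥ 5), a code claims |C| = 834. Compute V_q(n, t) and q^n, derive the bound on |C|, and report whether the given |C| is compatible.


V_q(n, t) = 243, q^n = 177147, Hamming bound = 729, |C| = 834 > bound (violated).

Step 1: Compute V_q(n, t) = Σ_{j=0}^2 C(n, j) (q−1)^j.
  j = 0: C(11,0)·(2)^0 = 1·1 = 1.
  j = 1: C(11,1)·(2)^1 = 11·2 = 22.
  j = 2: C(11,2)·(2)^2 = 55·4 = 220.
  V_q(n, t) = 1 + 22 + 220 = 243.
Step 2: q^n = 3^11 = 177147.
Step 3: Hamming bound ⌊q^n / V_q(n,t)⌋ = ⌊177147/243⌋ = 729.
Step 4: Compare |C| = 834 to 729: violated.
The claimed |C| lies above the Hamming bound, so no 3-ary code of length 11 with d ≥ 5 can have 834 codewords.


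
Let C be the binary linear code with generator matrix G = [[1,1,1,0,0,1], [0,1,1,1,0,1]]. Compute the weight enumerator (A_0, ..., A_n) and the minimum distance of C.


Weight distribution: A_0 = 1, A_2 = 1, A_4 = 2. Minimum distance d = 2.

Enumerate all 2^2 = 4 messages m ∈ F_2^2.
For each, compute codeword c = mG in F_2^6, then tally its weight.
  m = 00 → c = 000000, weight = 0.
  m = 10 → c = 111001, weight = 4.
  m = 01 → c = 011101, weight = 4.
  m = 11 → c = 100100, weight = 2.
Tally weights:
  weight 0: 1 codewords.
  weight 2: 1 codewords.
  weight 4: 2 codewords.
Minimum distance d = smallest w > 0 with A_w > 0 = 2.
Sanity: Σ A_w = 4 = 2^2 = 4 ✓.


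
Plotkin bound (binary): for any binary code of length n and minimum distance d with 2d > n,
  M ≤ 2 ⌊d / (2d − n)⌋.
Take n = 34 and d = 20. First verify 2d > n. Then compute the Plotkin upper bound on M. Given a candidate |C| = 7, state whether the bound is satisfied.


Plotkin bound M ≤ 6; given |C| = 7 > bound (violated).

Check applicability: 2d = 40, n = 34.
2d − n = 6 > 0, so Plotkin applies.
Compute d/(2d−n) = 20/6 ≈ 3.3333.
⌊d/(2d−n)⌋ = 3.
Plotkin bound: M ≤ 2·3 = 6.
Given |C| = 7, check: VIOLATED.
This |C| is above the Plotkin bound, so no binary code with n = 34, d = 20 and 7 codewords exists.


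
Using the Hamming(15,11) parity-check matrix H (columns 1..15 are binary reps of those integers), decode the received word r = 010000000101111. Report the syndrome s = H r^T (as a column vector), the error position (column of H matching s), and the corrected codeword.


s = (1, 0, 0, 0)^T, error position = 8, corrected codeword c = 010000010101111

Compute s = H r^T mod 2 one row at a time:
  s_1 = 0 + 0 + 1 + 0 + 1 + 1 + 1 + 1 = 5 ≡ 1 (mod 2).
  s_2 = 0 + 0 + 0 + 0 + 1 + 1 + 1 + 1 = 4 ≡ 0 (mod 2).
  s_3 = 1 + 0 + 0 + 0 + 1 + 0 + 1 + 1 = 4 ≡ 0 (mod 2).
  s_4 = 0 + 0 + 0 + 0 + 0 + 0 + 1 + 1 = 2 ≡ 0 (mod 2).
s = (1, 0, 0, 0)^T — this equals column 8 of H (binary 1000), so error is at position 8.
Correct: flip bit 8 of r = 010000000101111 to get c = 010000010101111.


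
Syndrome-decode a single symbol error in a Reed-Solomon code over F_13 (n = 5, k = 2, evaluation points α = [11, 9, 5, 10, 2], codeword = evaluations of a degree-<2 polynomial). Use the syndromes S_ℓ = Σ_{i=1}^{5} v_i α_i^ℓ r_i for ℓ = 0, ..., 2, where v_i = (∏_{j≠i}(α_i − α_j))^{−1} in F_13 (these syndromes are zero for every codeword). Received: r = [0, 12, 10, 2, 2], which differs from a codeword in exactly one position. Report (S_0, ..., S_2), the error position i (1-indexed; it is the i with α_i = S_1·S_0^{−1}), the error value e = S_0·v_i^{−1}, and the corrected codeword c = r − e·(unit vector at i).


S = (4, 1, 10), error at position 4, error magnitude e = 9, c = [0, 12, 10, 6, 2].

Step 1: column multipliers v_i = (∏_{j≠i}(α_i − α_j))^{−1} mod 13.
  i = 1 (α = 11): (11−9)(11−5)(11−10)(11−2) = 2·6·1·9 = 108 ≡ 4, so v_1 = 4^{−1} = 10 (mod 13).
  i = 2 (α = 9): (9−11)(9−5)(9−10)(9−2) = (−2)·4·(−1)·7 = 56 ≡ 4, so v_2 = 4^{−1} = 10 (mod 13).
  i = 3 (α = 5): (5−11)(5−9)(5−10)(5−2) = (−6)·(−4)·(−5)·3 = −360 ≡ 4, so v_3 = 4^{−1} = 10 (mod 13).
  i = 4 (α = 10): (10−11)(10−9)(10−5)(10−2) = (−1)·1·5·8 = −40 ≡ 12, so v_4 = 12^{−1} = 12 (mod 13).
  i = 5 (α = 2): (2−11)(2−9)(2−5)(2−10) = (−9)·(−7)·(−3)·(−8) = 1512 ≡ 4, so v_5 = 4^{−1} = 10 (mod 13).
  v = [10, 10, 10, 12, 10].
Step 2: syndromes of r = [0, 12, 10, 2, 2] (all sums mod 13).
  S_0 = Σ v_i r_i = 10·0 + 10·12 + 10·10 + 12·2 + 10·2 = 264 ≡ 4.
  S_1 = Σ v_i α_i r_i = 10·11·0 + 10·9·12 + 10·5·10 + 12·10·2 + 10·2·2 = 1860 ≡ 1.
  α_i^2 mod 13 = [4, 3, 12, 9, 4].
  S_2 = Σ v_i α_i^2 r_i = 10·4·0 + 10·3·12 + 10·12·10 + 12·9·2 + 10·4·2 = 1856 ≡ 10.
  S = (4, 1, 10) ≠ 0, so r is not a codeword (an error is present).
Step 3: locate the error. For a single error e at position i, S_ℓ = v_i·e·α_i^ℓ, so α_err = S_1/S_0.
  S_0^{−1} = 4^{−1} = 10 (mod 13), so α_err = 1·10 = 10 ≡ 10 = α_4. Error position i = 4.
  Consistency check: S_2/S_1 = 10·1 = 10 ≡ 10 = α_err ✓ (single-error assumption holds).
Step 4: error magnitude e = S_0/v_4 = S_0·∏_{j≠4}(α_4 − α_j) = 4·12 = 48 ≡ 9 (mod 13).
Step 5: correct position 4: c_4 = r_4 − e = 2 − 9 ≡ 6 (mod 13). Hence c = [0, 12, 10, 6, 2].
  Check: interpolating c through the α_i gives m(x) = 1 + 7·x (degree < 2) with m(α_i) = c_i for every i, so c is indeed a codeword.


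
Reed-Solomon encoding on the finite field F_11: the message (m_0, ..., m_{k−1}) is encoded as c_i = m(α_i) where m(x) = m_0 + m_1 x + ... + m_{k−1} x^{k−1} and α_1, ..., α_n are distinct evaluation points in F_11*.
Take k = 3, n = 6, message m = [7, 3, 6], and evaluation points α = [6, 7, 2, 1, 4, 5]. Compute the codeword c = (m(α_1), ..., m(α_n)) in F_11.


c = [10, 3, 4, 5, 5, 7]

Message polynomial: m(x) = 7 + 3·x + 6·x^2 (mod 11).
For each evaluation point α_i, compute m(α_i) mod 11:
  α_1 = 6: Horner steps 6 → 6 → 10, so m(6) = 10.
  α_2 = 7: Horner steps 6 → 1 → 3, so m(7) = 3.
  α_3 = 2: Horner steps 6 → 4 → 4, so m(2) = 4.
  α_4 = 1: Horner steps 6 → 9 → 5, so m(1) = 5.
  α_5 = 4: Horner steps 6 → 5 → 5, so m(4) = 5.
  α_6 = 5: Horner steps 6 → 0 → 7, so m(5) = 7.
Codeword c = [10, 3, 4, 5, 5, 7] ∈ F_11^6.


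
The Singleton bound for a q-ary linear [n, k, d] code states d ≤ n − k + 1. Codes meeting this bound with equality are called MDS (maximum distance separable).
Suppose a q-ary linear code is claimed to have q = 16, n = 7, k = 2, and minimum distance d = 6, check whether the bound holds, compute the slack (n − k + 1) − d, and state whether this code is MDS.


Singleton RHS = n − k + 1 = 6, slack = 0, bound satisfied, MDS.

Singleton bound: d ≤ n − k + 1.
Here n = 7, k = 2, so n − k + 1 = 6.
Given d = 6, check d ≤ 6: YES.
Slack = (n − k + 1) − d = 0.
The code is MDS (slack = 0).
Description: the claimed parameters are [7, 2, 6]_16; such a code would be MDS (meets Singleton bound).


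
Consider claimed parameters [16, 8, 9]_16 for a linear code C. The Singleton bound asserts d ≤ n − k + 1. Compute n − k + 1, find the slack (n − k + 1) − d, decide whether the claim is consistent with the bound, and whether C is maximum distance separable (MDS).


Singleton RHS = n − k + 1 = 9, slack = 0, bound satisfied, MDS.

Singleton bound: d ≤ n − k + 1.
Here n = 16, k = 8, so n − k + 1 = 9.
Given d = 9, check d ≤ 9: YES.
Slack = (n − k + 1) − d = 0.
The code is MDS (slack = 0).
Description: the claimed parameters are [16, 8, 9]_16; such a code would be MDS (meets Singleton bound).


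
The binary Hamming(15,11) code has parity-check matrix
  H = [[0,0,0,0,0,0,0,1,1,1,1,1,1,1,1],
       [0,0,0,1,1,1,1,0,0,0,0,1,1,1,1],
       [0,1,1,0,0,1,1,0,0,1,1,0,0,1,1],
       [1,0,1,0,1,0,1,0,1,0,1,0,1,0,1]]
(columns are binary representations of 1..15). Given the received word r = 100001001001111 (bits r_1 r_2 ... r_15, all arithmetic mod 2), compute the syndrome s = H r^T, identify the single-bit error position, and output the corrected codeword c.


s = (1, 1, 1, 0)^T, error position = 14, corrected codeword c = 100001001001101

Compute s = H r^T mod 2 one row at a time:
  s_1 = 0 + 1 + 0 + 0 + 1 + 1 + 1 + 1 = 5 ≡ 1 (mod 2).
  s_2 = 0 + 0 + 1 + 0 + 1 + 1 + 1 + 1 = 5 ≡ 1 (mod 2).
  s_3 = 0 + 0 + 1 + 0 + 0 + 0 + 1 + 1 = 3 ≡ 1 (mod 2).
  s_4 = 1 + 0 + 0 + 0 + 1 + 0 + 1 + 1 = 4 ≡ 0 (mod 2).
s = (1, 1, 1, 0)^T — this equals column 14 of H (binary 1110), so error is at position 14.
Correct: flip bit 14 of r = 100001001001111 to get c = 100001001001101.


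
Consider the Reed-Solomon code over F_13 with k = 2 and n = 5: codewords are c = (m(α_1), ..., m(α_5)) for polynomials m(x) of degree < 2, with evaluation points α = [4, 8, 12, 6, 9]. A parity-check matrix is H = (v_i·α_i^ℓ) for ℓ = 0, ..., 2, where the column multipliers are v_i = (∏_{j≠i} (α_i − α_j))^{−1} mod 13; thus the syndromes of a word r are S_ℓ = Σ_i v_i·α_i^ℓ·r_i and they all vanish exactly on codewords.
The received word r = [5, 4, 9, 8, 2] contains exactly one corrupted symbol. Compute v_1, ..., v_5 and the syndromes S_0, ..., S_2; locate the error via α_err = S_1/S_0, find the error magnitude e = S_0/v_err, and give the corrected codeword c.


S = (4, 3, 12), error at position 1, error magnitude e = 6, c = [12, 4, 9, 8, 2].

Step 1: column multipliers v_i = (∏_{j≠i}(α_i − α_j))^{−1} mod 13.
  i = 1 (α = 4): (4−8)(4−12)(4−6)(4−9) = (−4)·(−8)·(−2)·(−5) = 320 ≡ 8, so v_1 = 8^{−1} = 5 (mod 13).
  i = 2 (α = 8): (8−4)(8−12)(8−6)(8−9) = 4·(−4)·2·(−1) = 32 ≡ 6, so v_2 = 6^{−1} = 11 (mod 13).
  i = 3 (α = 12): (12−4)(12−8)(12−6)(12−9) = 8·4·6·3 = 576 ≡ 4, so v_3 = 4^{−1} = 10 (mod 13).
  i = 4 (α = 6): (6−4)(6−8)(6−12)(6−9) = 2·(−2)·(−6)·(−3) = −72 ≡ 6, so v_4 = 6^{−1} = 11 (mod 13).
  i = 5 (α = 9): (9−4)(9−8)(9−12)(9−6) = 5·1·(−3)·3 = −45 ≡ 7, so v_5 = 7^{−1} = 2 (mod 13).
  v = [5, 11, 10, 11, 2].
Step 2: syndromes of r = [5, 4, 9, 8, 2] (all sums mod 13).
  S_0 = Σ v_i r_i = 5·5 + 11·4 + 10·9 + 11·8 + 2·2 = 251 ≡ 4.
  S_1 = Σ v_i α_i r_i = 5·4·5 + 11·8·4 + 10·12·9 + 11·6·8 + 2·9·2 = 2096 ≡ 3.
  α_i^2 mod 13 = [3, 12, 1, 10, 3].
  S_2 = Σ v_i α_i^2 r_i = 5·3·5 + 11·12·4 + 10·1·9 + 11·10·8 + 2·3·2 = 1585 ≡ 12.
  S = (4, 3, 12) ≠ 0, so r is not a codeword (an error is present).
Step 3: locate the error. For a single error e at position i, S_ℓ = v_i·e·α_i^ℓ, so α_err = S_1/S_0.
  S_0^{−1} = 4^{−1} = 10 (mod 13), so α_err = 3·10 = 30 ≡ 4 = α_1. Error position i = 1.
  Consistency check: S_2/S_1 = 12·9 = 108 ≡ 4 = α_err ✓ (single-error assumption holds).
Step 4: error magnitude e = S_0/v_1 = S_0·∏_{j≠1}(α_1 − α_j) = 4·8 = 32 ≡ 6 (mod 13).
Step 5: correct position 1: c_1 = r_1 − e = 5 − 6 ≡ 12 (mod 13). Hence c = [12, 4, 9, 8, 2].
  Check: interpolating c through the α_i gives m(x) = 7 + 11·x (degree < 2) with m(α_i) = c_i for every i, so c is indeed a codeword.
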